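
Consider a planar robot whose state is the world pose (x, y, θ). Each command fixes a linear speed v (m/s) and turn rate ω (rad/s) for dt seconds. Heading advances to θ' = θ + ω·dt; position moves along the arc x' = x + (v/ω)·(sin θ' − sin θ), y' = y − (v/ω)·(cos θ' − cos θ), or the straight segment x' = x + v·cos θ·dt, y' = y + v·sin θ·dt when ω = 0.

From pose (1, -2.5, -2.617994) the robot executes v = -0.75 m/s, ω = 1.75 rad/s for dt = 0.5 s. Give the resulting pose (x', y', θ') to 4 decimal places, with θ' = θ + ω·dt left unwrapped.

(1.2079, -2.2023, -1.7430)

θ' = -2.6180 + 1.75·0.5 = -1.7430
R = v/ω = -0.75/1.75 = -0.4286
x' = 1 + -0.4286·(sin -1.7430 − sin -2.6180) = 1.2079
y' = -2.5 − -0.4286·(cos -1.7430 − cos -2.6180) = -2.2023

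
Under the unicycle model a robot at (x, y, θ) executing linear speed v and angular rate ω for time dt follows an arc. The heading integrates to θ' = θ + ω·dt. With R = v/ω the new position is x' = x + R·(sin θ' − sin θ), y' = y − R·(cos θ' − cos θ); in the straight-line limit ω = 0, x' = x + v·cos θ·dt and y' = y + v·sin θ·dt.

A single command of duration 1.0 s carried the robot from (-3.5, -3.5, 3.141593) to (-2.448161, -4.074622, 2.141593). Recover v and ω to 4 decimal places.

v = -1.2500, ω = -1.0000

Δθ = 2.141593 − 3.141593 = -1.000000
ω = Δθ/dt = -1.000000/1.0 = -1.0000
R = Δx/(sin θ' − sin θ) = 1.2500
v = R·ω = 1.2500·-1.0000 = -1.2500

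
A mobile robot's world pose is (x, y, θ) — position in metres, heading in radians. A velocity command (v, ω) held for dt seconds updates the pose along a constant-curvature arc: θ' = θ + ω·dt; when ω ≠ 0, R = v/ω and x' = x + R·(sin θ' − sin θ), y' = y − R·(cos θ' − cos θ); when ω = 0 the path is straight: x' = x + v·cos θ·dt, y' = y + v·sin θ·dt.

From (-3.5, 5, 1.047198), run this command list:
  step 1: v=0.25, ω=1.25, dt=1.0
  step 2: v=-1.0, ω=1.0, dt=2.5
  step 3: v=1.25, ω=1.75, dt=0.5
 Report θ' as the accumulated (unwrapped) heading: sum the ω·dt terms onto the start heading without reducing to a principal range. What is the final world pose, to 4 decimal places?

(-1.4778, 5.4572, 5.6722)

step 1: θ'=2.2972 (R=0.2000) → pose (-3.5237, 5.2328, 2.2972)
step 2: θ'=4.7972 (R=-1.0000) → pose (-1.7797, 5.9817, 4.7972)
step 3: θ'=5.6722 (R=0.7143) → pose (-1.4778, 5.4572, 5.6722)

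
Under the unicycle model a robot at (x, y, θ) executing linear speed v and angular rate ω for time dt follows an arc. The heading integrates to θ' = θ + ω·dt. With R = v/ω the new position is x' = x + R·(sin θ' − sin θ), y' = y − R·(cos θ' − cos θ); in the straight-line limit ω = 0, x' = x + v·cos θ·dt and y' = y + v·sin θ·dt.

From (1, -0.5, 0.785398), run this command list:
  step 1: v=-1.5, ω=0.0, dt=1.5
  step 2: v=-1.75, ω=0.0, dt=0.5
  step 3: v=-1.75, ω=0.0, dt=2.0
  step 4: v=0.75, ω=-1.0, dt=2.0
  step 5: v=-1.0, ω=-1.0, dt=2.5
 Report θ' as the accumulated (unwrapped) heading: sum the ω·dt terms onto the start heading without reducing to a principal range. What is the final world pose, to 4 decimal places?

(-0.9719, -4.2644, -3.7146)

step 1: θ'=0.7854 (straight) → pose (-0.5910, -2.0910, 0.7854)
step 2: θ'=0.7854 (straight) → pose (-1.2097, -2.7097, 0.7854)
step 3: θ'=0.7854 (straight) → pose (-3.6846, -5.1846, 0.7854)
step 4: θ'=-1.2146 (R=-0.7500) → pose (-2.4513, -5.4534, -1.2146)
step 5: θ'=-3.7146 (R=1.0000) → pose (-0.9719, -4.2644, -3.7146)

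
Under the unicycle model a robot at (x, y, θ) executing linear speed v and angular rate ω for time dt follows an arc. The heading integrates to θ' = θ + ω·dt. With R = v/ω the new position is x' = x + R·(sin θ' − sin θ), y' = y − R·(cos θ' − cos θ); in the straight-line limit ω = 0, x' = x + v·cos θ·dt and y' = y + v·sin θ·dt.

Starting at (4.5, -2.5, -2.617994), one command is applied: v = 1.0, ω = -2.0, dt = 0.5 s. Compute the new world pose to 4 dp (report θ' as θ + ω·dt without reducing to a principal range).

(4.0207, -2.5113, -3.6180)

θ' = -2.6180 + -2.0·0.5 = -3.6180
R = v/ω = 1.0/-2.0 = -0.5000
x' = 4.5 + -0.5000·(sin -3.6180 − sin -2.6180) = 4.0207
y' = -2.5 − -0.5000·(cos -3.6180 − cos -2.6180) = -2.5113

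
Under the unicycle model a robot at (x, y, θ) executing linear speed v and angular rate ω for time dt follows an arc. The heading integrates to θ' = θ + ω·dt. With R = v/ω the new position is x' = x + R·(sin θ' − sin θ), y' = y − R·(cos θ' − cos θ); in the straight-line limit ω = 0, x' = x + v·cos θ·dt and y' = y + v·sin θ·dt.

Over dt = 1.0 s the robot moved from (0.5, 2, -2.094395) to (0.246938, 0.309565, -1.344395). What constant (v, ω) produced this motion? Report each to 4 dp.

v = 1.7500, ω = 0.7500

Δθ = -1.344395 − -2.094395 = 0.750000
ω = Δθ/dt = 0.750000/1.0 = 0.7500
R = −Δy/(cos θ' − cos θ) = 2.3333
v = R·ω = 2.3333·0.7500 = 1.7500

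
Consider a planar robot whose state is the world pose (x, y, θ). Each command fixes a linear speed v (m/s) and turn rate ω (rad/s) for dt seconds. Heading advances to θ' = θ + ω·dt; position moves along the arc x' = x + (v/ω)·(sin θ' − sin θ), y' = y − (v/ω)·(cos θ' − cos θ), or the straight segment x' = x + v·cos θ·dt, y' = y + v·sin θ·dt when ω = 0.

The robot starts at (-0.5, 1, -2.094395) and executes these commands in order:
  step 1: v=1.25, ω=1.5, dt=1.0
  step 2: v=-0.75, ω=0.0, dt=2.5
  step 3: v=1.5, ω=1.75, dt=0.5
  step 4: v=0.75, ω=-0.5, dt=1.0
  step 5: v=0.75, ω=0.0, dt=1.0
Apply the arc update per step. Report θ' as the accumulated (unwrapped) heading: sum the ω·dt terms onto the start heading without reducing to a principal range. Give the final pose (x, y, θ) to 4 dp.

step 1: θ'=-0.5944 (R=0.8333) → pose (-0.2450, -0.1071, -0.5944)
step 2: θ'=-0.5944 (straight) → pose (-1.7984, 0.9429, -0.5944)
step 3: θ'=0.2806 (R=0.8571) → pose (-1.0810, 0.8295, 0.2806)
step 4: θ'=-0.2194 (R=-1.5000) → pose (-0.3392, 0.8522, -0.2194)
step 5: θ'=-0.2194 (straight) → pose (0.3929, 0.6889, -0.2194)

(0.3929, 0.6889, -0.2194)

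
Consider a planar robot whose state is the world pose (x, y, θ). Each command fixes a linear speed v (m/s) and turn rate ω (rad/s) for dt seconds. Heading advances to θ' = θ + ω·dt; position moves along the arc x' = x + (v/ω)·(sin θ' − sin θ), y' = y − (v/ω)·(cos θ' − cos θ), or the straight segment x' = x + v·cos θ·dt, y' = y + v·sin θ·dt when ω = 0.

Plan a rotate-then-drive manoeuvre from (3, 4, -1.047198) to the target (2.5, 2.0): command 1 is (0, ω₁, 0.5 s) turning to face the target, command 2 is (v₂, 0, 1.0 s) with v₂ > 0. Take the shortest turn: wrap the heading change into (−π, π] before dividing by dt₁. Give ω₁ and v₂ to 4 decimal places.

heading to target = atan2(2−4, 2.5−3) = -1.8158
Δθ = wrap(-1.8158 − -1.0472) = -0.7686; ω₁ = Δθ/dt₁ = -1.5372
distance = √((2.5−3)² + (2−4)²) = 2.0616; v₂ = distance/dt₂ = 2.0616

ω₁ = -1.5372, v₂ = 2.0616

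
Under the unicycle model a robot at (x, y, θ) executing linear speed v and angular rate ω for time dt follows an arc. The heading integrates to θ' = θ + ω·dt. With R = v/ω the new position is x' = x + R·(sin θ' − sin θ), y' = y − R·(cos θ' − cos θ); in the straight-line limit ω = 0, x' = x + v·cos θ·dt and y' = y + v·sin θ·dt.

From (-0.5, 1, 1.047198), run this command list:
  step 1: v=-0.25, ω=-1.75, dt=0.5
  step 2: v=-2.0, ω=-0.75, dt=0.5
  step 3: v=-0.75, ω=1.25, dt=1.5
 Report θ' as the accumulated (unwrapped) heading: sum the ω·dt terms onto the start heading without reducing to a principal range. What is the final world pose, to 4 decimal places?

step 1: θ'=0.1722 (R=0.1429) → pose (-0.5992, 0.9307, 0.1722)
step 2: θ'=-0.2028 (R=2.6667) → pose (-1.5933, 0.9459, -0.2028)
step 3: θ'=1.6722 (R=-0.6000) → pose (-2.3110, 0.2975, 1.6722)

(-2.3110, 0.2975, 1.6722)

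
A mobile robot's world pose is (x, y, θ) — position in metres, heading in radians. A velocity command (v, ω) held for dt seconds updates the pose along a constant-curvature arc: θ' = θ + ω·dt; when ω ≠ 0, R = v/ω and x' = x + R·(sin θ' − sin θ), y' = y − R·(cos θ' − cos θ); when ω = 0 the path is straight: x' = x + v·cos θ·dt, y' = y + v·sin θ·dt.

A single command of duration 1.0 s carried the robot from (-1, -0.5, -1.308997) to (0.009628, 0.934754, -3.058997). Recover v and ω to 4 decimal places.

Δθ = -3.058997 − -1.308997 = -1.750000
ω = Δθ/dt = -1.750000/1.0 = -1.7500
R = −Δy/(cos θ' − cos θ) = 1.1429
v = R·ω = 1.1429·-1.7500 = -2.0000

v = -2.0000, ω = -1.7500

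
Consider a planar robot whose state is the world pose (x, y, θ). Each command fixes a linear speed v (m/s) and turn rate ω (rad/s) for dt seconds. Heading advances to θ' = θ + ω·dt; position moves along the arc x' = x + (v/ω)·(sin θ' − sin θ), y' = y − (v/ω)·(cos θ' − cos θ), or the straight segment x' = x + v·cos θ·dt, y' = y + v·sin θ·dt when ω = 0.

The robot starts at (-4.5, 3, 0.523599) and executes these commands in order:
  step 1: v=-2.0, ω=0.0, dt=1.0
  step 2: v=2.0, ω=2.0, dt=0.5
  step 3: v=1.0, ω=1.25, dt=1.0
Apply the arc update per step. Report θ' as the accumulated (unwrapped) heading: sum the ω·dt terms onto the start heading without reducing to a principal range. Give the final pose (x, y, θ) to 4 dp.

step 1: θ'=0.5236 (straight) → pose (-6.2321, 2.0000, 0.5236)
step 2: θ'=1.5236 (R=1.0000) → pose (-5.7332, 2.8188, 1.5236)
step 3: θ'=2.7736 (R=0.8000) → pose (-6.2445, 3.6030, 2.7736)

(-6.2445, 3.6030, 2.7736)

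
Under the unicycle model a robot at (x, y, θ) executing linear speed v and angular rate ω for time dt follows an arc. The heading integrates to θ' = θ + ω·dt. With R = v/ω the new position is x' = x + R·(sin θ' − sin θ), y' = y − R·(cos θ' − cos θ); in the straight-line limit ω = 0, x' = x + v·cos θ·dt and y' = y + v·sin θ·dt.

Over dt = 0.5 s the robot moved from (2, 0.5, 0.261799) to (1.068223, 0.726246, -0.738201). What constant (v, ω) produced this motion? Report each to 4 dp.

v = -2.0000, ω = -2.0000

Δθ = -0.738201 − 0.261799 = -1.000000
ω = Δθ/dt = -1.000000/0.5 = -2.0000
R = Δx/(sin θ' − sin θ) = 1.0000
v = R·ω = 1.0000·-2.0000 = -2.0000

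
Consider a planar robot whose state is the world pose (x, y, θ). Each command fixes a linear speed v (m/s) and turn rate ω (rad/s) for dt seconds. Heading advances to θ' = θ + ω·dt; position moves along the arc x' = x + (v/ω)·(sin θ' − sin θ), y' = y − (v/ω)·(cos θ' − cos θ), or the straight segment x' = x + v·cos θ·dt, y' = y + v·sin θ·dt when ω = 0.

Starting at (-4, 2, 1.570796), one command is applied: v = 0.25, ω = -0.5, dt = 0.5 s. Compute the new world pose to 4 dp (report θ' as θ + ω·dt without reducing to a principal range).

θ' = 1.5708 + -0.5·0.5 = 1.3208
R = v/ω = 0.25/-0.5 = -0.5000
x' = -4 + -0.5000·(sin 1.3208 − sin 1.5708) = -3.9845
y' = 2 − -0.5000·(cos 1.3208 − cos 1.5708) = 2.1237

(-3.9845, 2.1237, 1.3208)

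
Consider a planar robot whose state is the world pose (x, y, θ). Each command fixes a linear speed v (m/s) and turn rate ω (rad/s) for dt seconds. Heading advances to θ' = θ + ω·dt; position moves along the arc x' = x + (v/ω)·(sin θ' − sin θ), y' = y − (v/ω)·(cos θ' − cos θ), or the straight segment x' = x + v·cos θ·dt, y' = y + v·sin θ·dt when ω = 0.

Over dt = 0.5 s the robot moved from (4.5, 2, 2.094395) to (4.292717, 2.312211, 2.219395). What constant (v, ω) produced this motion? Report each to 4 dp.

v = 0.7500, ω = 0.2500

Δθ = 2.219395 − 2.094395 = 0.125000
ω = Δθ/dt = 0.125000/0.5 = 0.2500
R = −Δy/(cos θ' − cos θ) = 3.0000
v = R·ω = 3.0000·0.2500 = 0.7500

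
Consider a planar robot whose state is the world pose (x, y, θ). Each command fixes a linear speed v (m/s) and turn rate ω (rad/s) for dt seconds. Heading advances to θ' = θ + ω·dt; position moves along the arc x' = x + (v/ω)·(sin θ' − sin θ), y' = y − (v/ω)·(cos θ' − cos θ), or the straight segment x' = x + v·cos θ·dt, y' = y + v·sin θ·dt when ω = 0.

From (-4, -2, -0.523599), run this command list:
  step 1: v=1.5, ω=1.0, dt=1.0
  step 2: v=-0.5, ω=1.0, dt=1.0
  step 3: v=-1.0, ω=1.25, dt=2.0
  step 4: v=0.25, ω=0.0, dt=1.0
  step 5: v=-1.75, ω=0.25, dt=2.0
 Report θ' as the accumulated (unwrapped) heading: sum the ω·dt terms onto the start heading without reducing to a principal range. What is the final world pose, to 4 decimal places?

(0.0087, -0.1663, 4.4764)

step 1: θ'=0.4764 (R=1.5000) → pose (-2.5621, -2.0339, 0.4764)
step 2: θ'=1.4764 (R=-0.5000) → pose (-2.8306, -2.4311, 1.4764)
step 3: θ'=3.9764 (R=-0.8000) → pose (-1.4412, -3.0436, 3.9764)
step 4: θ'=3.9764 (straight) → pose (-1.6091, -3.2289, 3.9764)
step 5: θ'=4.4764 (R=-7.0000) → pose (0.0087, -0.1663, 4.4764)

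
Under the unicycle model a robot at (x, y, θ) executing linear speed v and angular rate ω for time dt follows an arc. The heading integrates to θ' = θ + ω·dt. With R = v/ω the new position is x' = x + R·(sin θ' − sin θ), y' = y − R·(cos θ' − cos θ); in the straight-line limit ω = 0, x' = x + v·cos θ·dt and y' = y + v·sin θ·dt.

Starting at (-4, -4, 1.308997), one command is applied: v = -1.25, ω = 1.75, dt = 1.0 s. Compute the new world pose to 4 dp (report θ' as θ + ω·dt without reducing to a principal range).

θ' = 1.3090 + 1.75·1.0 = 3.0590
R = v/ω = -1.25/1.75 = -0.7143
x' = -4 + -0.7143·(sin 3.0590 − sin 1.3090) = -3.3690
y' = -4 − -0.7143·(cos 3.0590 − cos 1.3090) = -4.8967

(-3.3690, -4.8967, 3.0590)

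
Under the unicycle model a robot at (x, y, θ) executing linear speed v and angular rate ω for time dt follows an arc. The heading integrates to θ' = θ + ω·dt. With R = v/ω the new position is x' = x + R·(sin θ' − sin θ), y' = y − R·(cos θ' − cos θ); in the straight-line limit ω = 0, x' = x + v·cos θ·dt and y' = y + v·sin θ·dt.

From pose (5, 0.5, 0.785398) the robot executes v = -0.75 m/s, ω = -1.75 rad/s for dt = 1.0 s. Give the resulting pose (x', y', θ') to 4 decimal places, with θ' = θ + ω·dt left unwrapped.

(4.3447, 0.5589, -0.9646)

θ' = 0.7854 + -1.75·1.0 = -0.9646
R = v/ω = -0.75/-1.75 = 0.4286
x' = 5 + 0.4286·(sin -0.9646 − sin 0.7854) = 4.3447
y' = 0.5 − 0.4286·(cos -0.9646 − cos 0.7854) = 0.5589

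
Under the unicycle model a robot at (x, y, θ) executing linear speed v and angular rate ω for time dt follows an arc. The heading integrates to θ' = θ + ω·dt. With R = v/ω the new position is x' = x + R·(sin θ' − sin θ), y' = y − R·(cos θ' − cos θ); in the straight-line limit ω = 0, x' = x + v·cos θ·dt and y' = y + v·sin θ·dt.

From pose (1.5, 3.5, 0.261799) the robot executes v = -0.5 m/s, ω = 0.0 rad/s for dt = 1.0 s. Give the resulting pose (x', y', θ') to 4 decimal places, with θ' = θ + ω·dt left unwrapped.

θ' = 0.2618 + 0.0·1.0 = 0.2618
ω = 0 → straight: x' = 1.5 + -0.5·cos(0.2618)·1.0 = 1.0170
y' = 3.5 + -0.5·sin(0.2618)·1.0 = 3.3706

(1.0170, 3.3706, 0.2618)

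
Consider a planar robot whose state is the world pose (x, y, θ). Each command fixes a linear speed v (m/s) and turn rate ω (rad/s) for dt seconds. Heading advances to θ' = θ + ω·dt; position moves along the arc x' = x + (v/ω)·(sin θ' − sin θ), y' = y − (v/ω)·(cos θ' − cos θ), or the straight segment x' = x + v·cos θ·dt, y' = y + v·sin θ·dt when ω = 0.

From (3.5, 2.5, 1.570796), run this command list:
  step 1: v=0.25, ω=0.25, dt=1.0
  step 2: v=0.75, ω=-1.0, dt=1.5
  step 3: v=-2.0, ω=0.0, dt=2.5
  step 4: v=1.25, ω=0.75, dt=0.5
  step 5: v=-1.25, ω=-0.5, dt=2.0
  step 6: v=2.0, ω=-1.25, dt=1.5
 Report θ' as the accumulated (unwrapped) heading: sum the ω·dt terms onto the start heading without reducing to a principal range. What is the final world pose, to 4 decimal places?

(-1.7607, -0.5369, -2.1792)

step 1: θ'=1.8208 (R=1.0000) → pose (3.4689, 2.7474, 1.8208)
step 2: θ'=0.3208 (R=-0.7500) → pose (3.9591, 3.6447, 0.3208)
step 3: θ'=0.3208 (straight) → pose (-0.7858, 2.0681, 0.3208)
step 4: θ'=0.6958 (R=1.6667) → pose (-0.2430, 2.3705, 0.6958)
step 5: θ'=-0.3042 (R=2.5000) → pose (-2.5944, 1.9041, -0.3042)
step 6: θ'=-2.1792 (R=-1.6000) → pose (-1.7607, -0.5369, -2.1792)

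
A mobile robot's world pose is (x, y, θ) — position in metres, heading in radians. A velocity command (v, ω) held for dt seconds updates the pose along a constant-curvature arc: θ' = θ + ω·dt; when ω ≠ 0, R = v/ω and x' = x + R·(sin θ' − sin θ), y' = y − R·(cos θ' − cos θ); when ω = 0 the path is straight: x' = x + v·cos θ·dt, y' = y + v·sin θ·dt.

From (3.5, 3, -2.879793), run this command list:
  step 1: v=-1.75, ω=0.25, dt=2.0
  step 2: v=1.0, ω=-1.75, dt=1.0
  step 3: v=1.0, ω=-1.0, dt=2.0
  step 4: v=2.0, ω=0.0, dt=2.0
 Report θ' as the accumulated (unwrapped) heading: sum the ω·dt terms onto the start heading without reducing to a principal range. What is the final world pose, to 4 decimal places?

(10.2835, 6.9450, -6.1298)

step 1: θ'=-2.3798 (R=-7.0000) → pose (6.5198, 4.6963, -2.3798)
step 2: θ'=-4.1298 (R=-0.5714) → pose (5.6483, 4.7954, -4.1298)
step 3: θ'=-6.1298 (R=-1.0000) → pose (6.3305, 6.3339, -6.1298)
step 4: θ'=-6.1298 (straight) → pose (10.2835, 6.9450, -6.1298)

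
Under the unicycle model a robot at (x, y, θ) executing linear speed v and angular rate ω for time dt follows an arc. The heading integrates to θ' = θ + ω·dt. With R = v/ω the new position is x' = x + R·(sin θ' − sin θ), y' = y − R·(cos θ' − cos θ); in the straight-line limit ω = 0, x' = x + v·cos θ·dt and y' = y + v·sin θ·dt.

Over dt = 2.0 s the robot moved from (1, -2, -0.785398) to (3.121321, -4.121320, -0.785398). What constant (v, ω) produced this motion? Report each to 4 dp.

v = 1.5000, ω = 0.0000

Δθ = -0.785398 − -0.785398 = 0.000000
ω = Δθ/dt = 0.000000/2.0 = 0.0000
ω = 0 → v = (Δx·cos θ + Δy·sin θ)/dt = 1.5000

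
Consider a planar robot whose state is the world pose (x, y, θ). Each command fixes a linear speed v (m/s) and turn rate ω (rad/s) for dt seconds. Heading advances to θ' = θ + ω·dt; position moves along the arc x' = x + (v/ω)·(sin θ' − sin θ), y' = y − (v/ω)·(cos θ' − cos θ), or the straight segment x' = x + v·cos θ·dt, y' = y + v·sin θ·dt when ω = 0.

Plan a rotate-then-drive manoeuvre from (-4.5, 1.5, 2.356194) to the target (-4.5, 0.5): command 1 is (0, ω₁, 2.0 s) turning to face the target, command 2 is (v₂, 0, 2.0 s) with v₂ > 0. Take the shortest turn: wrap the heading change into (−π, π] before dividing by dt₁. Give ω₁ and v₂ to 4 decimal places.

heading to target = atan2(0.5−1.5, -4.5−-4.5) = -1.5708
Δθ = wrap(-1.5708 − 2.3562) = 2.3562; ω₁ = Δθ/dt₁ = 1.1781
distance = √((-4.5−-4.5)² + (0.5−1.5)²) = 1.0000; v₂ = distance/dt₂ = 0.5000

ω₁ = 1.1781, v₂ = 0.5000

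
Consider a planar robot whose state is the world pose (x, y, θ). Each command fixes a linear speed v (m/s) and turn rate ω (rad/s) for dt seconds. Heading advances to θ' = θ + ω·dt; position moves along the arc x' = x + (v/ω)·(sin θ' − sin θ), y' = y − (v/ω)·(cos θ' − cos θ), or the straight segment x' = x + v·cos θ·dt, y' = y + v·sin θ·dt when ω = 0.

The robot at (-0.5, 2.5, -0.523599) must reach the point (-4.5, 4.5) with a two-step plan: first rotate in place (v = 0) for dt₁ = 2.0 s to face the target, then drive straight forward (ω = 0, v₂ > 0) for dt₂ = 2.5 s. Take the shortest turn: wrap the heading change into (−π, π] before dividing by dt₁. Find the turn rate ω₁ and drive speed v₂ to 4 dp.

heading to target = atan2(4.5−2.5, -4.5−-0.5) = 2.6779
Δθ = wrap(2.6779 − -0.5236) = -3.0816; ω₁ = Δθ/dt₁ = -1.5408
distance = √((-4.5−-0.5)² + (4.5−2.5)²) = 4.4721; v₂ = distance/dt₂ = 1.7889

ω₁ = -1.5408, v₂ = 1.7889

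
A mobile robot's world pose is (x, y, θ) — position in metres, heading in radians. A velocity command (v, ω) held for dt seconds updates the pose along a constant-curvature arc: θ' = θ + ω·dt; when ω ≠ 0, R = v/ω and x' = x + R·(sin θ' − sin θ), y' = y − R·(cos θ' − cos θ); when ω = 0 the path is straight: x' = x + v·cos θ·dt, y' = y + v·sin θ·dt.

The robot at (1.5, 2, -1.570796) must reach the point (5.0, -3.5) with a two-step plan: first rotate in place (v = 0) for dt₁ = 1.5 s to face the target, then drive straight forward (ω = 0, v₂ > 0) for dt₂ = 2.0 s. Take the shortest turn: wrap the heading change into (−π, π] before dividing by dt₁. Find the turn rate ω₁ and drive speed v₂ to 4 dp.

heading to target = atan2(-3.5−2, 5−1.5) = -1.0041
Δθ = wrap(-1.0041 − -1.5708) = 0.5667; ω₁ = Δθ/dt₁ = 0.3778
distance = √((5−1.5)² + (-3.5−2)²) = 6.5192; v₂ = distance/dt₂ = 3.2596

ω₁ = 0.3778, v₂ = 3.2596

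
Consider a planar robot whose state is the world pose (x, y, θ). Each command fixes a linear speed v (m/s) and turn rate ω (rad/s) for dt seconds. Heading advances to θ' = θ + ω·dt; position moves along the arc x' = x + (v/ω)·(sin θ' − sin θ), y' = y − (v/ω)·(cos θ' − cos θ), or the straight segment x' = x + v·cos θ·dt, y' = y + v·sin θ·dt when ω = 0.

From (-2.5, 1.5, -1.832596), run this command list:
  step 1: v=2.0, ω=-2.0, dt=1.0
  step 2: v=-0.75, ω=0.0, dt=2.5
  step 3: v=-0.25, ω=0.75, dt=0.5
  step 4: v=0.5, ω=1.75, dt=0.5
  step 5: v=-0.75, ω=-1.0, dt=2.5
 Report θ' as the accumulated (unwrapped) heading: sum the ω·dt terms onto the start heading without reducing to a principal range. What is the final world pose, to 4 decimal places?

step 1: θ'=-3.8326 (R=-1.0000) → pose (-4.1032, 0.9882, -3.8326)
step 2: θ'=-3.8326 (straight) → pose (-2.6583, -0.2067, -3.8326)
step 3: θ'=-3.4576 (R=-0.3333) → pose (-2.5495, -0.2667, -3.4576)
step 4: θ'=-2.5826 (R=0.2857) → pose (-2.7898, -0.2960, -2.5826)
step 5: θ'=-5.0826 (R=0.7500) → pose (-1.6929, -1.2032, -5.0826)

(-1.6929, -1.2032, -5.0826)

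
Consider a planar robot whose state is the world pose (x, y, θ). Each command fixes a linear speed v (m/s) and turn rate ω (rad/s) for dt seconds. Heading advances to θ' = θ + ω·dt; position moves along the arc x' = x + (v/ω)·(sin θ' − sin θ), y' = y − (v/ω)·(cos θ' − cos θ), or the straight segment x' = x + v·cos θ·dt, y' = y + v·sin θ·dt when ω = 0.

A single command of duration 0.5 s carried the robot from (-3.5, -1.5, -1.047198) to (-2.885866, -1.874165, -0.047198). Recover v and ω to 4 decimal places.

Δθ = -0.047198 − -1.047198 = 1.000000
ω = Δθ/dt = 1.000000/0.5 = 2.0000
R = Δx/(sin θ' − sin θ) = 0.7500
v = R·ω = 0.7500·2.0000 = 1.5000

v = 1.5000, ω = 2.0000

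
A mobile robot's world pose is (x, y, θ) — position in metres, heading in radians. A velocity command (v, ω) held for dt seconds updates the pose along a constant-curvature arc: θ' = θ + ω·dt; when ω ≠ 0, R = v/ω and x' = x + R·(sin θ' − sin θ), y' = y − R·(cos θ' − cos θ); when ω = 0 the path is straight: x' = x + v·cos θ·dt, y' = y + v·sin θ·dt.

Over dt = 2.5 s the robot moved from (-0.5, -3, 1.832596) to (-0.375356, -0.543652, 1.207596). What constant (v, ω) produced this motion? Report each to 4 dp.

Δθ = 1.207596 − 1.832596 = -0.625000
ω = Δθ/dt = -0.625000/2.5 = -0.2500
R = −Δy/(cos θ' − cos θ) = -4.0000
v = R·ω = -4.0000·-0.2500 = 1.0000

v = 1.0000, ω = -0.2500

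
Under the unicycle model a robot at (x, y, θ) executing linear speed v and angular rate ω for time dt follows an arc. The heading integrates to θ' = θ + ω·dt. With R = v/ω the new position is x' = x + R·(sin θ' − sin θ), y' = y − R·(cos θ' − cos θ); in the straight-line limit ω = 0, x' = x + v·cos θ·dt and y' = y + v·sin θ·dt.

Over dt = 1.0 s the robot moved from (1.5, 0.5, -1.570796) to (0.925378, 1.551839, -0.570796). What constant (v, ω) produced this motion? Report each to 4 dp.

Δθ = -0.570796 − -1.570796 = 1.000000
ω = Δθ/dt = 1.000000/1.0 = 1.0000
R = −Δy/(cos θ' − cos θ) = -1.2500
v = R·ω = -1.2500·1.0000 = -1.2500

v = -1.2500, ω = 1.0000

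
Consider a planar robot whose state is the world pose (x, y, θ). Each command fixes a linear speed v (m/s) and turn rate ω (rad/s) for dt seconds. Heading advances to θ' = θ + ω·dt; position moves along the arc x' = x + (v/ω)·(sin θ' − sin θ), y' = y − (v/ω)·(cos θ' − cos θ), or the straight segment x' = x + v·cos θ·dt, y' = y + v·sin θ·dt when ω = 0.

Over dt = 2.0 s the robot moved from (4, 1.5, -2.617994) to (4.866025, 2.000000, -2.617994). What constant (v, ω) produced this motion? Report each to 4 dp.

v = -0.5000, ω = 0.0000

Δθ = -2.617994 − -2.617994 = 0.000000
ω = Δθ/dt = 0.000000/2.0 = 0.0000
ω = 0 → v = (Δx·cos θ + Δy·sin θ)/dt = -0.5000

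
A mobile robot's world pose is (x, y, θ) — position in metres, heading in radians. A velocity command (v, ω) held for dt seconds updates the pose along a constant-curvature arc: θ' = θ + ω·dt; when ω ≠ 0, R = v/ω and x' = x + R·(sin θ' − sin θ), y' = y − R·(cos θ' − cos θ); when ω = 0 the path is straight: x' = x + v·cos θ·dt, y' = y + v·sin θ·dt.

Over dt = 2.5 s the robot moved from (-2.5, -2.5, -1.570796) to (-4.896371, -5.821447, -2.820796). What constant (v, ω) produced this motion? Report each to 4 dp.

Δθ = -2.820796 − -1.570796 = -1.250000
ω = Δθ/dt = -1.250000/2.5 = -0.5000
R = −Δy/(cos θ' − cos θ) = -3.5000
v = R·ω = -3.5000·-0.5000 = 1.7500

v = 1.7500, ω = -0.5000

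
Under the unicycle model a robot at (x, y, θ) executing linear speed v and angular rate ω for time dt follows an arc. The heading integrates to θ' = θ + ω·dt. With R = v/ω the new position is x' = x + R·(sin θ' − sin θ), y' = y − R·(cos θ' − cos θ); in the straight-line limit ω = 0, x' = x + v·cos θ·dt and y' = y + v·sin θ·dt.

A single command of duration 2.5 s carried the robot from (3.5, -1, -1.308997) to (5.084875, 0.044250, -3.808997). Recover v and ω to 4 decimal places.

v = -1.0000, ω = -1.0000

Δθ = -3.808997 − -1.308997 = -2.500000
ω = Δθ/dt = -2.500000/2.5 = -1.0000
R = Δx/(sin θ' − sin θ) = 1.0000
v = R·ω = 1.0000·-1.0000 = -1.0000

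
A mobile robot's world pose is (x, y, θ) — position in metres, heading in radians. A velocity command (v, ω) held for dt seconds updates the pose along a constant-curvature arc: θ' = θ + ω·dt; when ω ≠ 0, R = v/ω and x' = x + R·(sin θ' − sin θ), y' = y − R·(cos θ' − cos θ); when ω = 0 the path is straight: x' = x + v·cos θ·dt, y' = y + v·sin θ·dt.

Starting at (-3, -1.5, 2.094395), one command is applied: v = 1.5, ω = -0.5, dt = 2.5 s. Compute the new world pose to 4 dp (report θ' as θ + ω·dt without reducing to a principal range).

(-2.6446, 1.9926, 0.8444)

θ' = 2.0944 + -0.5·2.5 = 0.8444
R = v/ω = 1.5/-0.5 = -3.0000
x' = -3 + -3.0000·(sin 0.8444 − sin 2.0944) = -2.6446
y' = -1.5 − -3.0000·(cos 0.8444 − cos 2.0944) = 1.9926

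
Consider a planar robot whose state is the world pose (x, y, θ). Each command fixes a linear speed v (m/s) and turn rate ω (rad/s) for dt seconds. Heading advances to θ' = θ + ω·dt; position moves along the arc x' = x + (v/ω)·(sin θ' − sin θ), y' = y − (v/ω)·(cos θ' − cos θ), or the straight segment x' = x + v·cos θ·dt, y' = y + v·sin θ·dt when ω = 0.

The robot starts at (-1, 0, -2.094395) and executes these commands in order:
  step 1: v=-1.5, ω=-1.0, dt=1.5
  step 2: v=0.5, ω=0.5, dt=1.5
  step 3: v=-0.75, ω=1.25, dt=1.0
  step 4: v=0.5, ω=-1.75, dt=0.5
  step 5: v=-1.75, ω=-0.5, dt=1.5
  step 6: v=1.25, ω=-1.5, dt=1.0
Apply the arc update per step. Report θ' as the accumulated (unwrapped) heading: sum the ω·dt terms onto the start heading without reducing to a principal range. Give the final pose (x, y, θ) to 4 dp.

(2.2243, 2.5860, -4.7194)

step 1: θ'=-3.5944 (R=1.5000) → pose (0.9553, 0.5988, -3.5944)
step 2: θ'=-2.8444 (R=1.0000) → pose (0.2249, 0.6558, -2.8444)
step 3: θ'=-1.5944 (R=-0.6000) → pose (0.6491, 1.2153, -1.5944)
step 4: θ'=-2.4694 (R=-0.2857) → pose (0.5413, 0.9985, -2.4694)
step 5: θ'=-3.2194 (R=3.5000) → pose (2.9929, 1.7493, -3.2194)
step 6: θ'=-4.7194 (R=-0.8333) → pose (2.2243, 2.5860, -4.7194)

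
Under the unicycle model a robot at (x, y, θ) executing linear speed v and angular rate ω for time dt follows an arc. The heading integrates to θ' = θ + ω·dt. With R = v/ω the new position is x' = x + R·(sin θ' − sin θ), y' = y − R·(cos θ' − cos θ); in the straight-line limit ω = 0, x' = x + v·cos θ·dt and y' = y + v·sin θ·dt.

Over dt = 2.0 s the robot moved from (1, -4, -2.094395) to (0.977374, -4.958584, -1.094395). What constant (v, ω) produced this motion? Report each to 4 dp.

v = 0.5000, ω = 0.5000

Δθ = -1.094395 − -2.094395 = 1.000000
ω = Δθ/dt = 1.000000/2.0 = 0.5000
R = −Δy/(cos θ' − cos θ) = 1.0000
v = R·ω = 1.0000·0.5000 = 0.5000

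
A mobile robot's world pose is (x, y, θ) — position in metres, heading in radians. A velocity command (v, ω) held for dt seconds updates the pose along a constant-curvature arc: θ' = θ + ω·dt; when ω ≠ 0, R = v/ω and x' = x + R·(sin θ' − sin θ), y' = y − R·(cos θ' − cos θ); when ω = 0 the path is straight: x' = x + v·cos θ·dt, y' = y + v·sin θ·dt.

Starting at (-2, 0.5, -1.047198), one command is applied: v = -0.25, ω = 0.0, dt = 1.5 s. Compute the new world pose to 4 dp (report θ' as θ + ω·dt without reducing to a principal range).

(-2.1875, 0.8248, -1.0472)

θ' = -1.0472 + 0.0·1.5 = -1.0472
ω = 0 → straight: x' = -2 + -0.25·cos(-1.0472)·1.5 = -2.1875
y' = 0.5 + -0.25·sin(-1.0472)·1.5 = 0.8248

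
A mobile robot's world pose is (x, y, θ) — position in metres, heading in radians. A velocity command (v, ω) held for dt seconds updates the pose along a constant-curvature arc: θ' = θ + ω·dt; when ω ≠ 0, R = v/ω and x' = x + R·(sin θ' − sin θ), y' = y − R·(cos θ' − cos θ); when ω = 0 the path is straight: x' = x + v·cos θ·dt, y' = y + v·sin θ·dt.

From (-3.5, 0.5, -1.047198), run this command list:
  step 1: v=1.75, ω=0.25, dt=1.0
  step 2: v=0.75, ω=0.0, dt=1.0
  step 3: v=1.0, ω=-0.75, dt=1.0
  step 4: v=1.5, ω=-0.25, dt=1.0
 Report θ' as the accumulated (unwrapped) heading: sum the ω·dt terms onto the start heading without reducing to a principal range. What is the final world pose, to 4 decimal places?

(-1.6939, -3.8161, -1.7972)

step 1: θ'=-0.7972 (R=7.0000) → pose (-2.4456, -0.8910, -0.7972)
step 2: θ'=-0.7972 (straight) → pose (-1.9216, -1.4276, -0.7972)
step 3: θ'=-1.5472 (R=-1.3333) → pose (-1.5425, -2.3277, -1.5472)
step 4: θ'=-1.7972 (R=-6.0000) → pose (-1.6939, -3.8161, -1.7972)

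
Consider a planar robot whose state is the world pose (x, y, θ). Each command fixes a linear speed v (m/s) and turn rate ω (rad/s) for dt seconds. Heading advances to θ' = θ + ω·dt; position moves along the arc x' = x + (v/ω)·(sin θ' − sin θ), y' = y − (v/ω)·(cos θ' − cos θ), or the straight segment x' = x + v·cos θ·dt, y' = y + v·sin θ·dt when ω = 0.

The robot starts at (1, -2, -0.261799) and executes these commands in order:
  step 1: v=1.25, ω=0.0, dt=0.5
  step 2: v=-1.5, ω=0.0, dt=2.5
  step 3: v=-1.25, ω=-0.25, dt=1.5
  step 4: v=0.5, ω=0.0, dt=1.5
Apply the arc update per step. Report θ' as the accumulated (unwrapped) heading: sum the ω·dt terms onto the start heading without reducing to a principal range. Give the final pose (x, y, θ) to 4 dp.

(-3.0945, -0.8275, -0.6368)

step 1: θ'=-0.2618 (straight) → pose (1.6037, -2.1618, -0.2618)
step 2: θ'=-0.2618 (straight) → pose (-2.0185, -1.1912, -0.2618)
step 3: θ'=-0.6368 (R=5.0000) → pose (-3.6975, -0.3816, -0.6368)
step 4: θ'=-0.6368 (straight) → pose (-3.0945, -0.8275, -0.6368)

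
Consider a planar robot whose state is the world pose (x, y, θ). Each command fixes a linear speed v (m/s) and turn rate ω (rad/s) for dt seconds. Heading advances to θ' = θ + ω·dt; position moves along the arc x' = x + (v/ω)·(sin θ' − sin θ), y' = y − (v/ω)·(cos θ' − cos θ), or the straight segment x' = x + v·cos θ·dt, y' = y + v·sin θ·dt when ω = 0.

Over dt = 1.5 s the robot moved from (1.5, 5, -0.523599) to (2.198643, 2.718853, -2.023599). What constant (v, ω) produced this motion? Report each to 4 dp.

Δθ = -2.023599 − -0.523599 = -1.500000
ω = Δθ/dt = -1.500000/1.5 = -1.0000
R = −Δy/(cos θ' − cos θ) = -1.7500
v = R·ω = -1.7500·-1.0000 = 1.7500

v = 1.7500, ω = -1.0000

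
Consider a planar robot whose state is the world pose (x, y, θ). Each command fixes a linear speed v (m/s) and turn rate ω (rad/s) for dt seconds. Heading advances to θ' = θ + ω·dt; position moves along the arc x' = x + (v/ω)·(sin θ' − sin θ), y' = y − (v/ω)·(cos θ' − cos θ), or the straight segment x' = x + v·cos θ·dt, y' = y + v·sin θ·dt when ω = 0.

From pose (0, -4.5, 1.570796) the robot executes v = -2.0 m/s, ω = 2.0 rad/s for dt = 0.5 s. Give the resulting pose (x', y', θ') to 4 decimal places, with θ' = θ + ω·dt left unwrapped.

θ' = 1.5708 + 2.0·0.5 = 2.5708
R = v/ω = -2.0/2.0 = -1.0000
x' = 0 + -1.0000·(sin 2.5708 − sin 1.5708) = 0.4597
y' = -4.5 − -1.0000·(cos 2.5708 − cos 1.5708) = -5.3415

(0.4597, -5.3415, 2.5708)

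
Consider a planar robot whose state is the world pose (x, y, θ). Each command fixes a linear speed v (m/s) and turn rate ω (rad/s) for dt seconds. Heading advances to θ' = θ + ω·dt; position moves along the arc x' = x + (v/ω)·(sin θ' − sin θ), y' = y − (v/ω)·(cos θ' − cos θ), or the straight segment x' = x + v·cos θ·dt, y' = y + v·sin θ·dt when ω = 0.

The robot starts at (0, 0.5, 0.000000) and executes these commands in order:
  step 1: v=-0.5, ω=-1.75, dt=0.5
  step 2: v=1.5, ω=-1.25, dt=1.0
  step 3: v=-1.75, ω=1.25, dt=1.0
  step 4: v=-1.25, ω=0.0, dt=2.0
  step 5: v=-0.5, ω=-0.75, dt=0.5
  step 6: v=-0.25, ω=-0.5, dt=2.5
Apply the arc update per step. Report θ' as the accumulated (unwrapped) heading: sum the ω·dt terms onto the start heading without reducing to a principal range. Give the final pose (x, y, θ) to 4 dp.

(-1.7841, 3.5302, -2.5000)

step 1: θ'=-0.8750 (R=0.2857) → pose (-0.2193, 0.6026, -0.8750)
step 2: θ'=-2.1250 (R=-1.2000) → pose (-0.1200, -0.7981, -2.1250)
step 3: θ'=-0.8750 (R=-1.4000) → pose (-0.2359, 0.8360, -0.8750)
step 4: θ'=-0.8750 (straight) → pose (-1.8383, 2.7549, -0.8750)
step 5: θ'=-1.2500 (R=0.6667) → pose (-1.9593, 2.9720, -1.2500)
step 6: θ'=-2.5000 (R=0.5000) → pose (-1.7841, 3.5302, -2.5000)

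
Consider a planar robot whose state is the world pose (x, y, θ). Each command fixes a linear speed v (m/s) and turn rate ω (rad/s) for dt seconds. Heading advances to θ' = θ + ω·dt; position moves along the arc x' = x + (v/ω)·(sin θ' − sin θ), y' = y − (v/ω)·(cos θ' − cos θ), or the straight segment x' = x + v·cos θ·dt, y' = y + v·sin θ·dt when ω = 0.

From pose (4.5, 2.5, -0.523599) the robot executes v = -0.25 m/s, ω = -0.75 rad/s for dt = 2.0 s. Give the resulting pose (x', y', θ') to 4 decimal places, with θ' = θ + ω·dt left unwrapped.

θ' = -0.5236 + -0.75·2.0 = -2.0236
R = v/ω = -0.25/-0.75 = 0.3333
x' = 4.5 + 0.3333·(sin -2.0236 − sin -0.5236) = 4.3669
y' = 2.5 − 0.3333·(cos -2.0236 − cos -0.5236) = 2.9345

(4.3669, 2.9345, -2.0236)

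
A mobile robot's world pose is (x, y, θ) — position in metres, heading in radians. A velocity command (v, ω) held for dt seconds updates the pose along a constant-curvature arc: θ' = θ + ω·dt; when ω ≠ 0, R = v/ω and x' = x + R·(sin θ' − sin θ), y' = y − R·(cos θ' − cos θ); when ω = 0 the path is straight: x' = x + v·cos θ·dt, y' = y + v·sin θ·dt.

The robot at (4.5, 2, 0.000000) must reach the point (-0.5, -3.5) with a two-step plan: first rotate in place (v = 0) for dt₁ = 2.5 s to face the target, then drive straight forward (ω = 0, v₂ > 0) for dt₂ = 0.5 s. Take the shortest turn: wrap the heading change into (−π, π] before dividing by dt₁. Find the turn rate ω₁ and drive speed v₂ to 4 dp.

ω₁ = -0.9234, v₂ = 14.8661

heading to target = atan2(-3.5−2, -0.5−4.5) = -2.3086
Δθ = wrap(-2.3086 − 0.0000) = -2.3086; ω₁ = Δθ/dt₁ = -0.9234
distance = √((-0.5−4.5)² + (-3.5−2)²) = 7.4330; v₂ = distance/dt₂ = 14.8661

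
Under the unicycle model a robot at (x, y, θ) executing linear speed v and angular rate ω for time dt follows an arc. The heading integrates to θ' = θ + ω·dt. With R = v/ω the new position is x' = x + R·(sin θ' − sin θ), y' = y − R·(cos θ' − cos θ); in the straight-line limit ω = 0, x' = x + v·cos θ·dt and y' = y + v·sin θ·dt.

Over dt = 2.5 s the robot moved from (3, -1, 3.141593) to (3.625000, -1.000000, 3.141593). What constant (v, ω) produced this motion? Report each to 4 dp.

Δθ = 3.141593 − 3.141593 = 0.000000
ω = Δθ/dt = 0.000000/2.5 = 0.0000
ω = 0 → v = (Δx·cos θ + Δy·sin θ)/dt = -0.2500

v = -0.2500, ω = 0.0000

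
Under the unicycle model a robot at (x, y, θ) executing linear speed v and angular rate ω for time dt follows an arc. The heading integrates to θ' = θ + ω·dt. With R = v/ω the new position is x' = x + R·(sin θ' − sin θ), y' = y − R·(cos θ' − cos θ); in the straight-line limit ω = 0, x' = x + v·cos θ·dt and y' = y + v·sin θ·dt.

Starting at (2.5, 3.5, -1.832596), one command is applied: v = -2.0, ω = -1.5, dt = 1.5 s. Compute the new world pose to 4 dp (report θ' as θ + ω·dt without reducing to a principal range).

(4.8654, 3.9402, -4.0826)

θ' = -1.8326 + -1.5·1.5 = -4.0826
R = v/ω = -2.0/-1.5 = 1.3333
x' = 2.5 + 1.3333·(sin -4.0826 − sin -1.8326) = 4.8654
y' = 3.5 − 1.3333·(cos -4.0826 − cos -1.8326) = 3.9402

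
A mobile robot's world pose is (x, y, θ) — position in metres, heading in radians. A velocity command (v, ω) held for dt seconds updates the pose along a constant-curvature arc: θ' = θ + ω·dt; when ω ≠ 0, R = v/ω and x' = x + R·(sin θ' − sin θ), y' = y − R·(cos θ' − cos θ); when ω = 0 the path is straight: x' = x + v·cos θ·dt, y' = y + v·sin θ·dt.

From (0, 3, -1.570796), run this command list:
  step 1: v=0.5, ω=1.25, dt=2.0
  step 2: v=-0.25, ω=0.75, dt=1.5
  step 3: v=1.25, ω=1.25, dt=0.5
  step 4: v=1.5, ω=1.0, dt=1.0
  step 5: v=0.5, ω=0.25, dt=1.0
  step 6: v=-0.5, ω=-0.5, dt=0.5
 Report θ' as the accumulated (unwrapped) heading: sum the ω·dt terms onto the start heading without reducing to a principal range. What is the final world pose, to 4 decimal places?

step 1: θ'=0.9292 (R=0.4000) → pose (0.7205, 2.7606, 0.9292)
step 2: θ'=2.0542 (R=-0.3333) → pose (0.6924, 2.4062, 2.0542)
step 3: θ'=2.6792 (R=1.0000) → pose (0.2530, 2.8364, 2.6792)
step 4: θ'=3.6792 (R=1.5000) → pose (-1.1842, 2.7823, 3.6792)
step 5: θ'=3.9292 (R=2.0000) → pose (-1.5774, 2.4755, 3.9292)
step 6: θ'=3.6792 (R=1.0000) → pose (-1.3808, 2.6289, 3.6792)

(-1.3808, 2.6289, 3.6792)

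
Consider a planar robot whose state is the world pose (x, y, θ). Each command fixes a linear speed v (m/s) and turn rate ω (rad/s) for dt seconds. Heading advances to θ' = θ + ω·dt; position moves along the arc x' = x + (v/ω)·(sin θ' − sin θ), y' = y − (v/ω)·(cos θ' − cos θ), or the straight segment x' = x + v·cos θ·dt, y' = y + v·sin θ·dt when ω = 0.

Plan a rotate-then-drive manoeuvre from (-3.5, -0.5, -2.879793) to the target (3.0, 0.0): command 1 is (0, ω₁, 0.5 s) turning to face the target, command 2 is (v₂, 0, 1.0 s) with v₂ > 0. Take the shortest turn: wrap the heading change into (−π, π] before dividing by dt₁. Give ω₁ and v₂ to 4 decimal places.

ω₁ = 5.9131, v₂ = 6.5192

heading to target = atan2(0−-0.5, 3−-3.5) = 0.0768
Δθ = wrap(0.0768 − -2.8798) = 2.9566; ω₁ = Δθ/dt₁ = 5.9131
distance = √((3−-3.5)² + (0−-0.5)²) = 6.5192; v₂ = distance/dt₂ = 6.5192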